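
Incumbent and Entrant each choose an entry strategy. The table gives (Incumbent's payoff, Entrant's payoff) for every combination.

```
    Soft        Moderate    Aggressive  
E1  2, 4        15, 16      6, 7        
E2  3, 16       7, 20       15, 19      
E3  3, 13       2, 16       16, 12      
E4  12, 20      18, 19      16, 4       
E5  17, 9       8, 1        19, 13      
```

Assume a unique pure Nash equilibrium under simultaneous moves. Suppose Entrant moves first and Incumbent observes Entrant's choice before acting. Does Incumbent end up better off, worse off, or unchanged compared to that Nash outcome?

worse off

Backward induction with Entrant moving first.
- Soft: Incumbent compares 2, 3, 3, 12, 17 and picks E5; Entrant would get 9.
- Moderate: Incumbent compares 15, 7, 2, 18, 8 and picks E4; Entrant would get 19.
- Aggressive: Incumbent compares 6, 15, 16, 16, 19 and picks E5; Entrant would get 13.
Entrant's induced payoffs are 9, 19, 13, so Entrant commits to Moderate. Subgame-perfect outcome: (E4, Moderate) with payoffs (18, 19).
For the simultaneous game, intersect best replies.
Incumbent's best replies: Soft→E5; Moderate→E4; Aggressive→E5.
Entrant's best replies: E1→Moderate; E2→Moderate; E3→Moderate; E4→Soft; E5→Aggressive.
Only (E5, Aggressive) has each player best-responding; Nash payoffs (19, 13).
Incumbent earns 18 sequentially versus 19 at the Nash outcome: worse off.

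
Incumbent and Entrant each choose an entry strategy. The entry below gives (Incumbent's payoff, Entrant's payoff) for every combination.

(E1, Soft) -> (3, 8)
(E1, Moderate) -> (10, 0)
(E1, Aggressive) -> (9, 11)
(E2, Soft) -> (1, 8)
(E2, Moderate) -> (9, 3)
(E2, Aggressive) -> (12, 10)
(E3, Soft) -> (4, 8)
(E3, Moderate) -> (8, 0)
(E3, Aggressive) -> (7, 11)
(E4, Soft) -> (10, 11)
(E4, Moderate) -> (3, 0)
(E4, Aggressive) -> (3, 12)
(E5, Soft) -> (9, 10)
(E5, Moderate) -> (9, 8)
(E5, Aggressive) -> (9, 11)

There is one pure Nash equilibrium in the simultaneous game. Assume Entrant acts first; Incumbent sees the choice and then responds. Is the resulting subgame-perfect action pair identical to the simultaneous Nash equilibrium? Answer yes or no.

Solve by backward induction (Entrant leads).
- Soft: Incumbent compares 3, 1, 4, 10, 9 and picks E4; Entrant would get 11.
- Moderate: Incumbent compares 10, 9, 8, 3, 9 and picks E1; Entrant would get 0.
- Aggressive: Incumbent compares 9, 12, 7, 3, 9 and picks E2; Entrant would get 10.
Maximizing over 11, 0, 10, Entrant chooses Soft. Subgame-perfect outcome: (E4, Soft) with payoffs (10, 11).
Under simultaneous play:
Incumbent's best replies: Soft→E4; Moderate→E1; Aggressive→E2.
Entrant's best replies: E1→Aggressive; E2→Aggressive; E3→Aggressive; E4→Aggressive; E5→Aggressive.
The unique mutual best reply is (E2, Aggressive), giving (12, 10).
Sequential outcome (E4, Soft) differs from the Nash profile (E2, Aggressive).

no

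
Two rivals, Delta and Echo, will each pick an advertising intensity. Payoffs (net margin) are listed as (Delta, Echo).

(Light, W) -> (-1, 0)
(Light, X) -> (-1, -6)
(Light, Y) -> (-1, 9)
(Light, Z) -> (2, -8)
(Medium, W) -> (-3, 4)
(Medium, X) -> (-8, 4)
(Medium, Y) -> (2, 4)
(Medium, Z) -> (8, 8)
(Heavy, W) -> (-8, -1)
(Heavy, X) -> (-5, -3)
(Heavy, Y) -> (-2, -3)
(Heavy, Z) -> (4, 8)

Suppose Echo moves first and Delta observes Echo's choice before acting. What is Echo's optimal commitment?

Z

Delta best-responds to each possible Echo move:
- W → Delta plays Light (best of -1, -3, -8); Echo gets 0.
- X → Delta plays Light (best of -1, -8, -5); Echo gets -6.
- Y → Delta plays Medium (best of -1, 2, -2); Echo gets 4.
- Z → Delta plays Medium (best of 2, 8, 4); Echo gets 8.
Echo's induced payoffs are 0, -6, 4, 8, so Echo commits to Z. Subgame-perfect outcome: (Medium, Z) with payoffs (8, 8).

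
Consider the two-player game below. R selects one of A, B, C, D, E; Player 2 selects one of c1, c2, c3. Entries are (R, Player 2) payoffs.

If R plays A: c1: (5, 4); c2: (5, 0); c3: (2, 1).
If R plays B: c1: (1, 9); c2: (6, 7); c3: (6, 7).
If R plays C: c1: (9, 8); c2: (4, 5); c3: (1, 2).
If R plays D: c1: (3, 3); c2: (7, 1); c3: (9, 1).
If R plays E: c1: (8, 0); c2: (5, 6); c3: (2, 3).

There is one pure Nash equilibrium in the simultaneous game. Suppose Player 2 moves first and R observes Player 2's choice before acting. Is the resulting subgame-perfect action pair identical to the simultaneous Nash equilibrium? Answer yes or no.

yes

Solve by backward induction (Player 2 leads).
- c1 → R plays C (best of 5, 1, 9, 3, 8); Player 2 gets 8.
- c2 → R plays D (best of 5, 6, 4, 7, 5); Player 2 gets 1.
- c3 → R plays D (best of 2, 6, 1, 9, 2); Player 2 gets 1.
Maximizing over 8, 1, 1, Player 2 chooses c1. Subgame-perfect outcome: (C, c1) with payoffs (9, 8).
Now find the simultaneous Nash equilibrium.
R's best replies: c1→C; c2→D; c3→D.
Player 2's best replies: A→c1; B→c1; C→c1; D→c1; E→c2.
The unique mutual best reply is (C, c1), giving (9, 8).
Sequential outcome (C, c1) coincides with the Nash profile (C, c1).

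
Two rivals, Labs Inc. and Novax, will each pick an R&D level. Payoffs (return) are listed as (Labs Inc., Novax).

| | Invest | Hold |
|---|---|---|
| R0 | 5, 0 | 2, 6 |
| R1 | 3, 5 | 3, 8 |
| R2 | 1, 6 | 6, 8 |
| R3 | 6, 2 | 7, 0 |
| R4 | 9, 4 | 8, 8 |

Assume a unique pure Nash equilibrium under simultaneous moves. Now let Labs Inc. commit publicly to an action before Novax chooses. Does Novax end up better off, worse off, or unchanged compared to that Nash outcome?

unchanged

Backward induction with Labs Inc. moving first.
- R0 → Novax plays Hold (best of 0, 6); Labs Inc. gets 2.
- R1 → Novax plays Hold (best of 5, 8); Labs Inc. gets 3.
- R2 → Novax plays Hold (best of 6, 8); Labs Inc. gets 6.
- R3 → Novax plays Invest (best of 2, 0); Labs Inc. gets 6.
- R4 → Novax plays Hold (best of 4, 8); Labs Inc. gets 8.
Among 2, 3, 6, 6, 8, the best is 8 at R4. Subgame-perfect outcome: (R4, Hold) with payoffs (8, 8).
For the simultaneous game, intersect best replies.
Labs Inc.'s best replies: Invest→R4; Hold→R4.
Novax's best replies: R0→Hold; R1→Hold; R2→Hold; R3→Invest; R4→Hold.
Only (R4, Hold) has each player best-responding; Nash payoffs (8, 8).
Novax earns 8 sequentially versus 8 at the Nash outcome: unchanged.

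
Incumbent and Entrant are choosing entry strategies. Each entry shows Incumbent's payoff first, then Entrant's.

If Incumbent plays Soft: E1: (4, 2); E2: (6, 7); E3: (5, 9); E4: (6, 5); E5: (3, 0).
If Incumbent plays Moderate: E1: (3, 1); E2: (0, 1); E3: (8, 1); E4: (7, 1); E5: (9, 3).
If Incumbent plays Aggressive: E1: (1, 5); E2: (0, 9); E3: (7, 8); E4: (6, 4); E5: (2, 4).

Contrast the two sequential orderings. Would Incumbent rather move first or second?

If Incumbent leads: Entrant's best replies are Soft→E3, Moderate→E5, Aggressive→E2; Incumbent's induced payoffs 5, 9, 0; outcome (Moderate, E5), payoffs (9, 3).
If Entrant leads: Incumbent's best replies are E1→Soft, E2→Soft, E3→Moderate, E4→Moderate, E5→Moderate; Entrant's induced payoffs 2, 7, 1, 1, 3; outcome (Soft, E2), payoffs (6, 7).
Incumbent gets 9 moving first and 6 moving second, so Incumbent prefers to move first.

first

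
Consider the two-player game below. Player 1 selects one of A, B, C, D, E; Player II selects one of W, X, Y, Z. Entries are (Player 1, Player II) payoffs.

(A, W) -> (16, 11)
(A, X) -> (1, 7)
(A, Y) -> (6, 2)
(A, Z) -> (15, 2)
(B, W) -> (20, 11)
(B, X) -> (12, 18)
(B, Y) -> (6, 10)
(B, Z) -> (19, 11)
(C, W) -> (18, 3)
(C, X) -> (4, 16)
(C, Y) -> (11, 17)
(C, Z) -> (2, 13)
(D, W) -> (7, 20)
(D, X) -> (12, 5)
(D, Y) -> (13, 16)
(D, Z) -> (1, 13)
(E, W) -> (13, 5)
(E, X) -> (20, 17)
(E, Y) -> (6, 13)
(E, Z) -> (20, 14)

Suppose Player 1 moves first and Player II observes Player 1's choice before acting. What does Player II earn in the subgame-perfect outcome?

Player II best-responds to each possible Player 1 move:
- A: Player II compares 11, 7, 2, 2 and picks W; Player 1 would get 16.
- B: Player II compares 11, 18, 10, 11 and picks X; Player 1 would get 12.
- C: Player II compares 3, 16, 17, 13 and picks Y; Player 1 would get 11.
- D: Player II compares 20, 5, 16, 13 and picks W; Player 1 would get 7.
- E: Player II compares 5, 17, 13, 14 and picks X; Player 1 would get 20.
Among 16, 12, 11, 7, 20, the best is 20 at E. Subgame-perfect outcome: (E, X) with payoffs (20, 17).

17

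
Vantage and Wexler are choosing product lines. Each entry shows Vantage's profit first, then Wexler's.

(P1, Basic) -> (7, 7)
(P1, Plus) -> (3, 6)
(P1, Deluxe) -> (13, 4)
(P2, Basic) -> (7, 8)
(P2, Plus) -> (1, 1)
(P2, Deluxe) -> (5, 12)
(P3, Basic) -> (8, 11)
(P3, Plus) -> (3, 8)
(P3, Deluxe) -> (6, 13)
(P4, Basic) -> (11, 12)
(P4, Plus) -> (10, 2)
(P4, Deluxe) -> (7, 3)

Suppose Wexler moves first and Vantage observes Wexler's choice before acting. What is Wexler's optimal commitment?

Basic

Vantage best-responds to each possible Wexler move:
- Basic: Vantage compares 7, 7, 8, 11 and picks P4; Wexler would get 12.
- Plus: Vantage compares 3, 1, 3, 10 and picks P4; Wexler would get 2.
- Deluxe: Vantage compares 13, 5, 6, 7 and picks P1; Wexler would get 4.
Wexler's induced payoffs are 12, 2, 4, so Wexler commits to Basic. Subgame-perfect outcome: (P4, Basic) with payoffs (11, 12).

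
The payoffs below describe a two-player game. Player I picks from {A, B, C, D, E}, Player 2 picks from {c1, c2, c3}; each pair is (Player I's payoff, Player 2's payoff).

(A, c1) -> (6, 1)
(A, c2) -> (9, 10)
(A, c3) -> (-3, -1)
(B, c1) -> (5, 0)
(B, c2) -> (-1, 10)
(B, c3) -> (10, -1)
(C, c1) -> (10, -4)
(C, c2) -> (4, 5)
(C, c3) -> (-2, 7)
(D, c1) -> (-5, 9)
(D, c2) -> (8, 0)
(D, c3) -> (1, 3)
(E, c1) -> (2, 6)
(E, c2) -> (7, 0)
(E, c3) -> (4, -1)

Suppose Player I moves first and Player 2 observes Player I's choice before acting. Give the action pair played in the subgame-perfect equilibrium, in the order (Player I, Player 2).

Backward induction with Player I moving first.
- A → Player 2 plays c2 (best of 1, 10, -1); Player I gets 9.
- B → Player 2 plays c2 (best of 0, 10, -1); Player I gets -1.
- C → Player 2 plays c3 (best of -4, 5, 7); Player I gets -2.
- D → Player 2 plays c1 (best of 9, 0, 3); Player I gets -5.
- E → Player 2 plays c1 (best of 6, 0, -1); Player I gets 2.
Player I's induced payoffs are 9, -1, -2, -5, 2, so Player I commits to A. Subgame-perfect outcome: (A, c2) with payoffs (9, 10).

(A, c2)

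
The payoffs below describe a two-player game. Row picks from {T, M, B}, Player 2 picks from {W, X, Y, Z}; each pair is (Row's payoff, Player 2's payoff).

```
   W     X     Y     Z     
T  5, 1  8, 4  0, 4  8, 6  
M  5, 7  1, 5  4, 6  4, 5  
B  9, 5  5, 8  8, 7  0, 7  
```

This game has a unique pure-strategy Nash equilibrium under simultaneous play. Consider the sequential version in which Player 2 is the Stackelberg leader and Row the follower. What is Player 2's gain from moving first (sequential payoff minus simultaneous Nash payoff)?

Row best-responds to each possible Player 2 move:
- W → Row plays B (best of 5, 5, 9); Player 2 gets 5.
- X → Row plays T (best of 8, 1, 5); Player 2 gets 4.
- Y → Row plays B (best of 0, 4, 8); Player 2 gets 7.
- Z → Row plays T (best of 8, 4, 0); Player 2 gets 6.
Maximizing over 5, 4, 7, 6, Player 2 chooses Y. Subgame-perfect outcome: (B, Y) with payoffs (8, 7).
Now find the simultaneous Nash equilibrium.
Row's best replies: W→B; X→T; Y→B; Z→T.
Player 2's best replies: T→Z; M→W; B→X.
The unique mutual best reply is (T, Z), giving (8, 6).
Player 2's commitment gain: 7 − 6 = 1.

1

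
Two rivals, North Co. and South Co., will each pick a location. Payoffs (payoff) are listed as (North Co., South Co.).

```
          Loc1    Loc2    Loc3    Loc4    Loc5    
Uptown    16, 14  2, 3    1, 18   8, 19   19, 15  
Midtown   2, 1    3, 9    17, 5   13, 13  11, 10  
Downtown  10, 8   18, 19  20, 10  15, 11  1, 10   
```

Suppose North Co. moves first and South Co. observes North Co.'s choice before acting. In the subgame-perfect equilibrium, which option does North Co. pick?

Backward induction with North Co. moving first.
- Uptown: BR = Loc4, leader payoff 8.
- Midtown: BR = Loc4, leader payoff 13.
- Downtown: BR = Loc2, leader payoff 18.
North Co.'s induced payoffs are 8, 13, 18, so North Co. commits to Downtown. Subgame-perfect outcome: (Downtown, Loc2) with payoffs (18, 19).

Downtown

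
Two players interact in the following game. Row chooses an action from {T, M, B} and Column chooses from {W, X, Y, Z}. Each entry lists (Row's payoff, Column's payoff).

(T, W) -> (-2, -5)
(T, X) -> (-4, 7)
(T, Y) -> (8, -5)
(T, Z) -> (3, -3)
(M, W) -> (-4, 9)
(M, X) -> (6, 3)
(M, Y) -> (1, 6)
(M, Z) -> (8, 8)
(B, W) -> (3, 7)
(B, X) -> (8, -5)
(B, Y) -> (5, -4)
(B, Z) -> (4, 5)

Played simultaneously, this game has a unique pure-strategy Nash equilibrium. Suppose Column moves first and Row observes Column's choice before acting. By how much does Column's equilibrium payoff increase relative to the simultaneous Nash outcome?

Solve by backward induction (Column leads).
- W: Row compares -2, -4, 3 and picks B; Column would get 7.
- X: Row compares -4, 6, 8 and picks B; Column would get -5.
- Y: Row compares 8, 1, 5 and picks T; Column would get -5.
- Z: Row compares 3, 8, 4 and picks M; Column would get 8.
Maximizing over 7, -5, -5, 8, Column chooses Z. Subgame-perfect outcome: (M, Z) with payoffs (8, 8).
Now find the simultaneous Nash equilibrium.
Row's best replies: W→B; X→B; Y→T; Z→M.
Column's best replies: T→X; M→W; B→W.
Only (B, W) has each player best-responding; Nash payoffs (3, 7).
Column's commitment gain: 8 − 7 = 1.

1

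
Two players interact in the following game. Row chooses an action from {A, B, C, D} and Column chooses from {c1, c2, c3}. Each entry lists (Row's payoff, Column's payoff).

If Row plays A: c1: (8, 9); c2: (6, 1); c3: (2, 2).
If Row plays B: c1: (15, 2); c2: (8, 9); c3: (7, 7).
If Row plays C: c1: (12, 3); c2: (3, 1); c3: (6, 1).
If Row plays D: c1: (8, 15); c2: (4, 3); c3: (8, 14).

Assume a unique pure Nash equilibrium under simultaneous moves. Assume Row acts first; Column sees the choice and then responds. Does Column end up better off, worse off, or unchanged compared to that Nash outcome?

worse off

Work backward from Column's decision.
- A → Column plays c1 (best of 9, 1, 2); Row gets 8.
- B → Column plays c2 (best of 2, 9, 7); Row gets 8.
- C → Column plays c1 (best of 3, 1, 1); Row gets 12.
- D → Column plays c1 (best of 15, 3, 14); Row gets 8.
Maximizing over 8, 8, 12, 8, Row chooses C. Subgame-perfect outcome: (C, c1) with payoffs (12, 3).
Now find the simultaneous Nash equilibrium.
Row's best replies: c1→B; c2→B; c3→D.
Column's best replies: A→c1; B→c2; C→c1; D→c1.
The unique mutual best reply is (B, c2), giving (8, 9).
Column earns 3 sequentially versus 9 at the Nash outcome: worse off.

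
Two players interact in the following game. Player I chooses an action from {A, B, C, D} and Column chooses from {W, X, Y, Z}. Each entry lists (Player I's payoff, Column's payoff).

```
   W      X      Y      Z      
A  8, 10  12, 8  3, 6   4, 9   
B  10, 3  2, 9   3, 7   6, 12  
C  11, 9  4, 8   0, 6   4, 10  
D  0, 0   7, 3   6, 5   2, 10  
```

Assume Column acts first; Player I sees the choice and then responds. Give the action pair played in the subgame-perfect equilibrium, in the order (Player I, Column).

Backward induction with Column moving first.
- W: BR = C, leader payoff 9.
- X: BR = A, leader payoff 8.
- Y: BR = D, leader payoff 5.
- Z: BR = B, leader payoff 12.
Maximizing over 9, 8, 5, 12, Column chooses Z. Subgame-perfect outcome: (B, Z) with payoffs (6, 12).

(B, Z)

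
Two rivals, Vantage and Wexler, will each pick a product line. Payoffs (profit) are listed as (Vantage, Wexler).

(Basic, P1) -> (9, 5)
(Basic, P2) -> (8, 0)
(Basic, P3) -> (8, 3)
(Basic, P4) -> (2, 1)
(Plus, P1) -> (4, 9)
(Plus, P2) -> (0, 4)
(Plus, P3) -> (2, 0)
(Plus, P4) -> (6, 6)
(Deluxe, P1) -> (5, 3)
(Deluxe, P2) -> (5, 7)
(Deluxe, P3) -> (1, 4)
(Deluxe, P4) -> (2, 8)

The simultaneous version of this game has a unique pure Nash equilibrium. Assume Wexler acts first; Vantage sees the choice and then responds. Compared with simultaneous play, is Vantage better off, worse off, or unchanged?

Work backward from Vantage's decision.
- P1 → Vantage plays Basic (best of 9, 4, 5); Wexler gets 5.
- P2 → Vantage plays Basic (best of 8, 0, 5); Wexler gets 0.
- P3 → Vantage plays Basic (best of 8, 2, 1); Wexler gets 3.
- P4 → Vantage plays Plus (best of 2, 6, 2); Wexler gets 6.
Wexler's induced payoffs are 5, 0, 3, 6, so Wexler commits to P4. Subgame-perfect outcome: (Plus, P4) with payoffs (6, 6).
For the simultaneous game, intersect best replies.
Vantage's best replies: P1→Basic; P2→Basic; P3→Basic; P4→Plus.
Wexler's best replies: Basic→P1; Plus→P1; Deluxe→P4.
The unique mutual best reply is (Basic, P1), giving (9, 5).
Vantage earns 6 sequentially versus 9 at the Nash outcome: worse off.

worse off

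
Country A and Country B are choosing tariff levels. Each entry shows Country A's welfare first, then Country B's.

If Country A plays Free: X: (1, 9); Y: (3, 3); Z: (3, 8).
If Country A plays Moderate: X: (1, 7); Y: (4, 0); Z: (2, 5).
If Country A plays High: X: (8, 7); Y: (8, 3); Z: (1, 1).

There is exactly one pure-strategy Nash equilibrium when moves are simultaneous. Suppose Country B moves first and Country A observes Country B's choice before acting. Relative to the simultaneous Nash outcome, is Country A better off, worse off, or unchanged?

Solve by backward induction (Country B leads).
- X: BR = High, leader payoff 7.
- Y: BR = High, leader payoff 3.
- Z: BR = Free, leader payoff 8.
Among 7, 3, 8, the best is 8 at Z. Subgame-perfect outcome: (Free, Z) with payoffs (3, 8).
For the simultaneous game, intersect best replies.
Country A's best replies: X→High; Y→High; Z→Free.
Country B's best replies: Free→X; Moderate→X; High→X.
Only (High, X) has each player best-responding; Nash payoffs (8, 7).
Country A earns 3 sequentially versus 8 at the Nash outcome: worse off.

worse off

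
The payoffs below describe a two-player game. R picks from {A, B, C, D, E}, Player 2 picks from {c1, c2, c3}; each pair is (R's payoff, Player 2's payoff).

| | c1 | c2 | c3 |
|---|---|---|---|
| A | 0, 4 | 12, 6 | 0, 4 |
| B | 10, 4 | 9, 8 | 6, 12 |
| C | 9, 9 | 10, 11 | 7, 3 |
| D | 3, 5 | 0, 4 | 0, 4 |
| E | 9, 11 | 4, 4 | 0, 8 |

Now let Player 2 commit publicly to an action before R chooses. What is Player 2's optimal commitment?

c2

R best-responds to each possible Player 2 move:
- c1: BR = B, leader payoff 4.
- c2: BR = A, leader payoff 6.
- c3: BR = C, leader payoff 3.
Player 2's induced payoffs are 4, 6, 3, so Player 2 commits to c2. Subgame-perfect outcome: (A, c2) with payoffs (12, 6).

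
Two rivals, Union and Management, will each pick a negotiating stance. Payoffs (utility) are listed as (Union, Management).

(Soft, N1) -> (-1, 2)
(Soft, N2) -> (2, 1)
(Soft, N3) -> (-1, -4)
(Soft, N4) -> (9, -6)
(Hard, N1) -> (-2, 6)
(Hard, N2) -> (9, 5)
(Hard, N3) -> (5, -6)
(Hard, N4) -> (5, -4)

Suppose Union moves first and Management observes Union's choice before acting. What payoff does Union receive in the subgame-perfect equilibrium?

-1

Solve by backward induction (Union leads).
- Soft: Management compares 2, 1, -4, -6 and picks N1; Union would get -1.
- Hard: Management compares 6, 5, -6, -4 and picks N1; Union would get -2.
Maximizing over -1, -2, Union chooses Soft. Subgame-perfect outcome: (Soft, N1) with payoffs (-1, 2).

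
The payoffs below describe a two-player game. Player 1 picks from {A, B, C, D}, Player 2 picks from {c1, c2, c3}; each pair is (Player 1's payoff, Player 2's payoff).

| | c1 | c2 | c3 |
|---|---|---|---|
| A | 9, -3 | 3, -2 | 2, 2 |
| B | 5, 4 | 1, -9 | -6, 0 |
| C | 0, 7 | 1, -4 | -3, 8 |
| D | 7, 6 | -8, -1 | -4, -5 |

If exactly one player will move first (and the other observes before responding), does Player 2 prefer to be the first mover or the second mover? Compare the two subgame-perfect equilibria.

If Player 1 leads: Player 2's best replies are A→c3, B→c1, C→c3, D→c1; Player 1's induced payoffs 2, 5, -3, 7; outcome (D, c1), payoffs (7, 6).
If Player 2 leads: Player 1's best replies are c1→A, c2→A, c3→A; Player 2's induced payoffs -3, -2, 2; outcome (A, c3), payoffs (2, 2).
Player 2 gets 2 moving first and 6 moving second, so Player 2 prefers to move second.

second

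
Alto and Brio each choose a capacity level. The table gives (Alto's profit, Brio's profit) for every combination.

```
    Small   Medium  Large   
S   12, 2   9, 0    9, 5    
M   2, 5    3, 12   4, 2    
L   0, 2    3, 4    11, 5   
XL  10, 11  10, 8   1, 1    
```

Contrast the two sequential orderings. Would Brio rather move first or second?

If Alto leads: Brio's best replies are S→Large, M→Medium, L→Large, XL→Small; Alto's induced payoffs 9, 3, 11, 10; outcome (L, Large), payoffs (11, 5).
If Brio leads: Alto's best replies are Small→S, Medium→XL, Large→L; Brio's induced payoffs 2, 8, 5; outcome (XL, Medium), payoffs (10, 8).
Brio gets 8 moving first and 5 moving second, so Brio prefers to move first.

first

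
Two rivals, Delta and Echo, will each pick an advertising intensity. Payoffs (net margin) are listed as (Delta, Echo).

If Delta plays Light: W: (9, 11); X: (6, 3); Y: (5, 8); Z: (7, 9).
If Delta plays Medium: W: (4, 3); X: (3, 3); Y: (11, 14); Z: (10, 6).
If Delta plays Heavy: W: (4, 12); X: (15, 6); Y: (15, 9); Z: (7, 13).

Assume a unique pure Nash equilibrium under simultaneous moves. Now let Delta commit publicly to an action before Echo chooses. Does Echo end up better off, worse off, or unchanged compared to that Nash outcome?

Echo best-responds to each possible Delta move:
- Light → Echo plays W (best of 11, 3, 8, 9); Delta gets 9.
- Medium → Echo plays Y (best of 3, 3, 14, 6); Delta gets 11.
- Heavy → Echo plays Z (best of 12, 6, 9, 13); Delta gets 7.
Among 9, 11, 7, the best is 11 at Medium. Subgame-perfect outcome: (Medium, Y) with payoffs (11, 14).
Under simultaneous play:
Delta's best replies: W→Light; X→Heavy; Y→Heavy; Z→Medium.
Echo's best replies: Light→W; Medium→Y; Heavy→Z.
Only (Light, W) has each player best-responding; Nash payoffs (9, 11).
Echo earns 14 sequentially versus 11 at the Nash outcome: better off.

better off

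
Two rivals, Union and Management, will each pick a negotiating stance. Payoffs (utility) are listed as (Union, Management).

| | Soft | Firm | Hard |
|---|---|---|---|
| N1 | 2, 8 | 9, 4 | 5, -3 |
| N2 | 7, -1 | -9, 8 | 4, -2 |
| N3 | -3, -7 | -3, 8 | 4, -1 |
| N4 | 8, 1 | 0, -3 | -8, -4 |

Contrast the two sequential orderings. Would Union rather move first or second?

second

If Union leads: Management's best replies are N1→Soft, N2→Firm, N3→Firm, N4→Soft; Union's induced payoffs 2, -9, -3, 8; outcome (N4, Soft), payoffs (8, 1).
If Management leads: Union's best replies are Soft→N4, Firm→N1, Hard→N1; Management's induced payoffs 1, 4, -3; outcome (N1, Firm), payoffs (9, 4).
Union gets 8 moving first and 9 moving second, so Union prefers to move second.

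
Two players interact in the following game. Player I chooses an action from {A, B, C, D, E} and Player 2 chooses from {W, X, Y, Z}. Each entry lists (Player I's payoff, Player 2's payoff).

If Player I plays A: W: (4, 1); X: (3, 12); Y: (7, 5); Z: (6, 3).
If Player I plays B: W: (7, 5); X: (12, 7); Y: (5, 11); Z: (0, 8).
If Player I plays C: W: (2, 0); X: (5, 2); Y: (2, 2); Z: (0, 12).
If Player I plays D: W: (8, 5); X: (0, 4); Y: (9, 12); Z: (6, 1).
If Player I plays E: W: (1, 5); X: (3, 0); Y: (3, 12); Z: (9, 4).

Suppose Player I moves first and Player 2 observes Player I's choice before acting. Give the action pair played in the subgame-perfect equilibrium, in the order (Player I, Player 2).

Backward induction with Player I moving first.
- A: Player 2 compares 1, 12, 5, 3 and picks X; Player I would get 3.
- B: Player 2 compares 5, 7, 11, 8 and picks Y; Player I would get 5.
- C: Player 2 compares 0, 2, 2, 12 and picks Z; Player I would get 0.
- D: Player 2 compares 5, 4, 12, 1 and picks Y; Player I would get 9.
- E: Player 2 compares 5, 0, 12, 4 and picks Y; Player I would get 3.
Maximizing over 3, 5, 0, 9, 3, Player I chooses D. Subgame-perfect outcome: (D, Y) with payoffs (9, 12).

(D, Y)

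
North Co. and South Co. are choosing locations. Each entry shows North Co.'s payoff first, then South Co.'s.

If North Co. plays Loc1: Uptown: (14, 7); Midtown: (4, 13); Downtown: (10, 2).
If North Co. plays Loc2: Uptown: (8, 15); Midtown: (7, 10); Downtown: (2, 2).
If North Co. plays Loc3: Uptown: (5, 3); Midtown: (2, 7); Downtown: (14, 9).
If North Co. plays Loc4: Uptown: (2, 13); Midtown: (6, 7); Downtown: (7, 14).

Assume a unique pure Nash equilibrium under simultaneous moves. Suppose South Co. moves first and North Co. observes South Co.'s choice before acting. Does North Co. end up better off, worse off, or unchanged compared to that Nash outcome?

worse off

North Co. best-responds to each possible South Co. move:
- Uptown: North Co. compares 14, 8, 5, 2 and picks Loc1; South Co. would get 7.
- Midtown: North Co. compares 4, 7, 2, 6 and picks Loc2; South Co. would get 10.
- Downtown: North Co. compares 10, 2, 14, 7 and picks Loc3; South Co. would get 9.
South Co.'s induced payoffs are 7, 10, 9, so South Co. commits to Midtown. Subgame-perfect outcome: (Loc2, Midtown) with payoffs (7, 10).
Now find the simultaneous Nash equilibrium.
North Co.'s best replies: Uptown→Loc1; Midtown→Loc2; Downtown→Loc3.
South Co.'s best replies: Loc1→Midtown; Loc2→Uptown; Loc3→Downtown; Loc4→Downtown.
Only (Loc3, Downtown) has each player best-responding; Nash payoffs (14, 9).
North Co. earns 7 sequentially versus 14 at the Nash outcome: worse off.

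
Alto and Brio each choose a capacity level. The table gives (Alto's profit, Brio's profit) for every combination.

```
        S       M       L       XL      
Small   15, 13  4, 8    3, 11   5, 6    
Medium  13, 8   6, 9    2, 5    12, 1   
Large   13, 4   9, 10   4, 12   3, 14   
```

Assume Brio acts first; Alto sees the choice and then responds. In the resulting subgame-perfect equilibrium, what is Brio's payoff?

13

Backward induction with Brio moving first.
- S: Alto compares 15, 13, 13 and picks Small; Brio would get 13.
- M: Alto compares 4, 6, 9 and picks Large; Brio would get 10.
- L: Alto compares 3, 2, 4 and picks Large; Brio would get 12.
- XL: Alto compares 5, 12, 3 and picks Medium; Brio would get 1.
Among 13, 10, 12, 1, the best is 13 at S. Subgame-perfect outcome: (Small, S) with payoffs (15, 13).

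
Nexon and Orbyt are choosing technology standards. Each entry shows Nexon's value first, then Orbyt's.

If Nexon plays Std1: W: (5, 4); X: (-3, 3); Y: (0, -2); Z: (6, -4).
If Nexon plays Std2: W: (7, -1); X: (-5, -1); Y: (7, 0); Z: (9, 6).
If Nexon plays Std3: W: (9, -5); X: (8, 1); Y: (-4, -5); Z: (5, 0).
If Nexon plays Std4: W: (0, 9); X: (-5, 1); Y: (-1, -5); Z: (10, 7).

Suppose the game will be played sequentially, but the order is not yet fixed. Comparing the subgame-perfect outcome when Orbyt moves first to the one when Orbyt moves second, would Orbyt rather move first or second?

first

If Nexon leads: Orbyt's best replies are Std1→W, Std2→Z, Std3→X, Std4→W; Nexon's induced payoffs 5, 9, 8, 0; outcome (Std2, Z), payoffs (9, 6).
If Orbyt leads: Nexon's best replies are W→Std3, X→Std3, Y→Std2, Z→Std4; Orbyt's induced payoffs -5, 1, 0, 7; outcome (Std4, Z), payoffs (10, 7).
Orbyt gets 7 moving first and 6 moving second, so Orbyt prefers to move first.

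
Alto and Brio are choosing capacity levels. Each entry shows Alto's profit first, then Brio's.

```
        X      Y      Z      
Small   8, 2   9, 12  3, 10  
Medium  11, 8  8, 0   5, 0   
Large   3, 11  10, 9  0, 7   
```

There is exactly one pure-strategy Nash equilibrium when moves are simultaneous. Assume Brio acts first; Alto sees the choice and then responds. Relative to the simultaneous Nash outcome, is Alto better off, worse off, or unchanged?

worse off

Solve by backward induction (Brio leads).
- X → Alto plays Medium (best of 8, 11, 3); Brio gets 8.
- Y → Alto plays Large (best of 9, 8, 10); Brio gets 9.
- Z → Alto plays Medium (best of 3, 5, 0); Brio gets 0.
Among 8, 9, 0, the best is 9 at Y. Subgame-perfect outcome: (Large, Y) with payoffs (10, 9).
Under simultaneous play:
Alto's best replies: X→Medium; Y→Large; Z→Medium.
Brio's best replies: Small→Y; Medium→X; Large→X.
Only (Medium, X) has each player best-responding; Nash payoffs (11, 8).
Alto earns 10 sequentially versus 11 at the Nash outcome: worse off.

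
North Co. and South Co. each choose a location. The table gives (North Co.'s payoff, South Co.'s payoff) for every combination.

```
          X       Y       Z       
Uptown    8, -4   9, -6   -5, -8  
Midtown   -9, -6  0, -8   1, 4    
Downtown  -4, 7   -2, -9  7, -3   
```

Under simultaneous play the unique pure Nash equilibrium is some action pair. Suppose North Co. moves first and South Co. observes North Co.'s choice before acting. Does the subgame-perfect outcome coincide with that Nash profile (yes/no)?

Work backward from South Co.'s decision.
- Uptown: BR = X, leader payoff 8.
- Midtown: BR = Z, leader payoff 1.
- Downtown: BR = X, leader payoff -4.
Among 8, 1, -4, the best is 8 at Uptown. Subgame-perfect outcome: (Uptown, X) with payoffs (8, -4).
Now find the simultaneous Nash equilibrium.
North Co.'s best replies: X→Uptown; Y→Uptown; Z→Downtown.
South Co.'s best replies: Uptown→X; Midtown→Z; Downtown→X.
The unique mutual best reply is (Uptown, X), giving (8, -4).
Sequential outcome (Uptown, X) coincides with the Nash profile (Uptown, X).

yes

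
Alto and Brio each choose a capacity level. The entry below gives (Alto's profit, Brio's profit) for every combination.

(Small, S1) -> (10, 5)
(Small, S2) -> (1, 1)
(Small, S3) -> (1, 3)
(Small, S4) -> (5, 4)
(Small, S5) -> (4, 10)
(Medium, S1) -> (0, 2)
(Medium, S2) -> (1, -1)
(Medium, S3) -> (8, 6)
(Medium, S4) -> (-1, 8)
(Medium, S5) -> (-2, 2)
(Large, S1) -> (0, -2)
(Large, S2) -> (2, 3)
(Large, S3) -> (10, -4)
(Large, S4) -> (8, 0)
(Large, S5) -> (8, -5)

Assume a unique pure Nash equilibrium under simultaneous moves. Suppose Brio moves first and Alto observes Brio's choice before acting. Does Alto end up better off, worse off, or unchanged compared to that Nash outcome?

Alto best-responds to each possible Brio move:
- S1 → Alto plays Small (best of 10, 0, 0); Brio gets 5.
- S2 → Alto plays Large (best of 1, 1, 2); Brio gets 3.
- S3 → Alto plays Large (best of 1, 8, 10); Brio gets -4.
- S4 → Alto plays Large (best of 5, -1, 8); Brio gets 0.
- S5 → Alto plays Large (best of 4, -2, 8); Brio gets -5.
Among 5, 3, -4, 0, -5, the best is 5 at S1. Subgame-perfect outcome: (Small, S1) with payoffs (10, 5).
Under simultaneous play:
Alto's best replies: S1→Small; S2→Large; S3→Large; S4→Large; S5→Large.
Brio's best replies: Small→S5; Medium→S4; Large→S2.
Only (Large, S2) has each player best-responding; Nash payoffs (2, 3).
Alto earns 10 sequentially versus 2 at the Nash outcome: better off.

better off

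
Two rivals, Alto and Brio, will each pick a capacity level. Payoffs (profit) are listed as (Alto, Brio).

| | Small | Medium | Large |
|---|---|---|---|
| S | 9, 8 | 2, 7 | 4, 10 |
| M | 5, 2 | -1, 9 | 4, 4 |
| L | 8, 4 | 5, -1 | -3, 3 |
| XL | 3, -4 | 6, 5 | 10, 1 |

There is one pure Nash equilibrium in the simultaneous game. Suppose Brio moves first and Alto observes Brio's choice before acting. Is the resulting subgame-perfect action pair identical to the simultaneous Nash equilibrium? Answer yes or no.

Backward induction with Brio moving first.
- Small: BR = S, leader payoff 8.
- Medium: BR = XL, leader payoff 5.
- Large: BR = XL, leader payoff 1.
Among 8, 5, 1, the best is 8 at Small. Subgame-perfect outcome: (S, Small) with payoffs (9, 8).
Now find the simultaneous Nash equilibrium.
Alto's best replies: Small→S; Medium→XL; Large→XL.
Brio's best replies: S→Large; M→Medium; L→Small; XL→Medium.
Only (XL, Medium) has each player best-responding; Nash payoffs (6, 5).
Sequential outcome (S, Small) differs from the Nash profile (XL, Medium).

no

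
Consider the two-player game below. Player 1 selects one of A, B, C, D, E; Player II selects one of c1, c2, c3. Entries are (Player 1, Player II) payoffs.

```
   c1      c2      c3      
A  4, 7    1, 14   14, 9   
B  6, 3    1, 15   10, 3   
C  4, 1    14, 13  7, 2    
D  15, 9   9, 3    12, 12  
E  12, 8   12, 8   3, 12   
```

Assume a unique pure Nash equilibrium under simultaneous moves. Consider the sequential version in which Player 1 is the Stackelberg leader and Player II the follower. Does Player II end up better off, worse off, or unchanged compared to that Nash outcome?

Work backward from Player II's decision.
- A: BR = c2, leader payoff 1.
- B: BR = c2, leader payoff 1.
- C: BR = c2, leader payoff 14.
- D: BR = c3, leader payoff 12.
- E: BR = c3, leader payoff 3.
Maximizing over 1, 1, 14, 12, 3, Player 1 chooses C. Subgame-perfect outcome: (C, c2) with payoffs (14, 13).
Now find the simultaneous Nash equilibrium.
Player 1's best replies: c1→D; c2→C; c3→A.
Player II's best replies: A→c2; B→c2; C→c2; D→c3; E→c3.
The unique mutual best reply is (C, c2), giving (14, 13).
Player II earns 13 sequentially versus 13 at the Nash outcome: unchanged.

unchanged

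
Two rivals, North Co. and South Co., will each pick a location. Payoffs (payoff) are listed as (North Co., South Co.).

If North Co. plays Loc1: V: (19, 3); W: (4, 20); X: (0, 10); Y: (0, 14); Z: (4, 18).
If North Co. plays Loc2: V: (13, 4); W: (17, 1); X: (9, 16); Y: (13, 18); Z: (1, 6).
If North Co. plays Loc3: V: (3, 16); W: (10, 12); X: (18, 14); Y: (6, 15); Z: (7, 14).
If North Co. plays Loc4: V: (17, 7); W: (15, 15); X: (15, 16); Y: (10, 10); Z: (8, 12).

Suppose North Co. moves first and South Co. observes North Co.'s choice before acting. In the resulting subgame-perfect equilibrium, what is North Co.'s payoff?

15

South Co. best-responds to each possible North Co. move:
- Loc1: BR = W, leader payoff 4.
- Loc2: BR = Y, leader payoff 13.
- Loc3: BR = V, leader payoff 3.
- Loc4: BR = X, leader payoff 15.
Maximizing over 4, 13, 3, 15, North Co. chooses Loc4. Subgame-perfect outcome: (Loc4, X) with payoffs (15, 16).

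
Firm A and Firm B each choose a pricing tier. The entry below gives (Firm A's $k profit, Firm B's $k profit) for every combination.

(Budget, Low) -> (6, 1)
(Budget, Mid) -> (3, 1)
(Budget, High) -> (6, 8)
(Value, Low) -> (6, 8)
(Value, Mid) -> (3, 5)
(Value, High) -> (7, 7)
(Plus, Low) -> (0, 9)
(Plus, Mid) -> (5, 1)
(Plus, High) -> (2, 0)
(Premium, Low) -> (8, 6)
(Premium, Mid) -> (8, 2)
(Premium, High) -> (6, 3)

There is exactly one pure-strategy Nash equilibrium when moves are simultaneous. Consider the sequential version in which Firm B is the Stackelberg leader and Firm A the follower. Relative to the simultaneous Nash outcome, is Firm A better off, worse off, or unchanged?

worse off

Firm A best-responds to each possible Firm B move:
- Low: BR = Premium, leader payoff 6.
- Mid: BR = Premium, leader payoff 2.
- High: BR = Value, leader payoff 7.
Maximizing over 6, 2, 7, Firm B chooses High. Subgame-perfect outcome: (Value, High) with payoffs (7, 7).
Now find the simultaneous Nash equilibrium.
Firm A's best replies: Low→Premium; Mid→Premium; High→Value.
Firm B's best replies: Budget→High; Value→Low; Plus→Low; Premium→Low.
The unique mutual best reply is (Premium, Low), giving (8, 6).
Firm A earns 7 sequentially versus 8 at the Nash outcome: worse off.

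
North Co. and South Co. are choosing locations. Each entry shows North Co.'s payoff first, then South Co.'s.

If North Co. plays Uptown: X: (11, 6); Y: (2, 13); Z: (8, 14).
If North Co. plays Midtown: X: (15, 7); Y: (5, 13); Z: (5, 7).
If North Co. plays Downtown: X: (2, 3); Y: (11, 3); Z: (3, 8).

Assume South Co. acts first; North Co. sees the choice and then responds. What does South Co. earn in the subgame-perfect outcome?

14

Work backward from North Co.'s decision.
- X → North Co. plays Midtown (best of 11, 15, 2); South Co. gets 7.
- Y → North Co. plays Downtown (best of 2, 5, 11); South Co. gets 3.
- Z → North Co. plays Uptown (best of 8, 5, 3); South Co. gets 14.
South Co.'s induced payoffs are 7, 3, 14, so South Co. commits to Z. Subgame-perfect outcome: (Uptown, Z) with payoffs (8, 14).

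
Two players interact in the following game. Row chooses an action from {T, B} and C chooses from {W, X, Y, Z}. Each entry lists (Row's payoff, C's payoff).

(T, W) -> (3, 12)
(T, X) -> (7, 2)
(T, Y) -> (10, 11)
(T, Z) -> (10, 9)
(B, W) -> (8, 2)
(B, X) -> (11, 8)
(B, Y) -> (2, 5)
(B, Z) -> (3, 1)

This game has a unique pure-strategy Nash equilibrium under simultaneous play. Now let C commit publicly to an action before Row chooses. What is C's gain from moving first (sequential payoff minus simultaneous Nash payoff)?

Work backward from Row's decision.
- W: BR = B, leader payoff 2.
- X: BR = B, leader payoff 8.
- Y: BR = T, leader payoff 11.
- Z: BR = T, leader payoff 9.
C's induced payoffs are 2, 8, 11, 9, so C commits to Y. Subgame-perfect outcome: (T, Y) with payoffs (10, 11).
For the simultaneous game, intersect best replies.
Row's best replies: W→B; X→B; Y→T; Z→T.
C's best replies: T→W; B→X.
Only (B, X) has each player best-responding; Nash payoffs (11, 8).
C's commitment gain: 11 − 8 = 3.

3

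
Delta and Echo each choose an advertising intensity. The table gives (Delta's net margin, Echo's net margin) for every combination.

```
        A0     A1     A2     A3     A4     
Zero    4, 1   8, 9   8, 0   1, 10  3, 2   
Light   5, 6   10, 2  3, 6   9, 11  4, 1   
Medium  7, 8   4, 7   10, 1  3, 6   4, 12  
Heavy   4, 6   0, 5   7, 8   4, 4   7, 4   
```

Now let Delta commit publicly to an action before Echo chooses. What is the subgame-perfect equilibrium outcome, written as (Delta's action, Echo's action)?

(Light, A3)

Solve by backward induction (Delta leads).
- Zero: BR = A3, leader payoff 1.
- Light: BR = A3, leader payoff 9.
- Medium: BR = A4, leader payoff 4.
- Heavy: BR = A2, leader payoff 7.
Delta's induced payoffs are 1, 9, 4, 7, so Delta commits to Light. Subgame-perfect outcome: (Light, A3) with payoffs (9, 11).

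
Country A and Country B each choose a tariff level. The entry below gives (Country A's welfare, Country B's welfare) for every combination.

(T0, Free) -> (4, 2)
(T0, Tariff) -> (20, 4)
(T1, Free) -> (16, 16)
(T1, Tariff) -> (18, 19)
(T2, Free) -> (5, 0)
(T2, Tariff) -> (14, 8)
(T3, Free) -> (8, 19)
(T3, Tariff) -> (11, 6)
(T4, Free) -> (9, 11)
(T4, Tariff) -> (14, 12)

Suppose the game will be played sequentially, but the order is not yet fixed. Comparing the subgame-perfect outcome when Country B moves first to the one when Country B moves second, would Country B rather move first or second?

If Country A leads: Country B's best replies are T0→Tariff, T1→Tariff, T2→Tariff, T3→Free, T4→Tariff; Country A's induced payoffs 20, 18, 14, 8, 14; outcome (T0, Tariff), payoffs (20, 4).
If Country B leads: Country A's best replies are Free→T1, Tariff→T0; Country B's induced payoffs 16, 4; outcome (T1, Free), payoffs (16, 16).
Country B gets 16 moving first and 4 moving second, so Country B prefers to move first.

first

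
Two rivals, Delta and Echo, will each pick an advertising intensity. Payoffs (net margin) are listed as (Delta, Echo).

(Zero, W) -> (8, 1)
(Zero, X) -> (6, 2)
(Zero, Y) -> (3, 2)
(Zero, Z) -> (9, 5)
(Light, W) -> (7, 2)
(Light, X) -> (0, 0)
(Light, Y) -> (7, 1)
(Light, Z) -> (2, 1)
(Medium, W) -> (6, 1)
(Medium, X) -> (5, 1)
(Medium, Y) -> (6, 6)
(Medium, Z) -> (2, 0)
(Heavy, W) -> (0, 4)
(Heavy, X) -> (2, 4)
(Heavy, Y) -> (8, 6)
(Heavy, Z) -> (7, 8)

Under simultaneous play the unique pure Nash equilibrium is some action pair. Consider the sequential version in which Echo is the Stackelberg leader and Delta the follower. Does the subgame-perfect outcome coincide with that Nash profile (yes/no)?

no

Work backward from Delta's decision.
- W: BR = Zero, leader payoff 1.
- X: BR = Zero, leader payoff 2.
- Y: BR = Heavy, leader payoff 6.
- Z: BR = Zero, leader payoff 5.
Maximizing over 1, 2, 6, 5, Echo chooses Y. Subgame-perfect outcome: (Heavy, Y) with payoffs (8, 6).
For the simultaneous game, intersect best replies.
Delta's best replies: W→Zero; X→Zero; Y→Heavy; Z→Zero.
Echo's best replies: Zero→Z; Light→W; Medium→Y; Heavy→Z.
Only (Zero, Z) has each player best-responding; Nash payoffs (9, 5).
Sequential outcome (Heavy, Y) differs from the Nash profile (Zero, Z).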